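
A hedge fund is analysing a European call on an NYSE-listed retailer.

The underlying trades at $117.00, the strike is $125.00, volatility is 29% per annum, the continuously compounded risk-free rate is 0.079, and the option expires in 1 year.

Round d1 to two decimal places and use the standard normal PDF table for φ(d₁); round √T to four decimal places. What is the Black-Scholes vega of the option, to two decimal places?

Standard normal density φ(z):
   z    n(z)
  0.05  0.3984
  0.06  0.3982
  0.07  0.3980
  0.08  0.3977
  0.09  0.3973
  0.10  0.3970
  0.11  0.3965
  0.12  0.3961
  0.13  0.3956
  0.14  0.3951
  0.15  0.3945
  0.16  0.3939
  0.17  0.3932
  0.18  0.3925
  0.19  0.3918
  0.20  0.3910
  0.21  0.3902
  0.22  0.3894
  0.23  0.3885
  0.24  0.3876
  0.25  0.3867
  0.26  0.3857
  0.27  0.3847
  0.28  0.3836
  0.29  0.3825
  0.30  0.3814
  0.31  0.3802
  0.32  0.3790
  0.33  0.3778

45.84

σ√T = 0.29·√1 = 0.2900
d₁ = [ln(117/125) + (0.079 + ½·0.29²)·1] / (σ√T) = (-0.0661 + 0.1210) / 0.2900 = 0.1893 which rounds to 0.19
√T = √1 = 1.0000
φ(d₁) = φ(0.19) = 0.3918
vega = S·φ(d₁)·√T = 117·0.3918·1.0000 = 45.8406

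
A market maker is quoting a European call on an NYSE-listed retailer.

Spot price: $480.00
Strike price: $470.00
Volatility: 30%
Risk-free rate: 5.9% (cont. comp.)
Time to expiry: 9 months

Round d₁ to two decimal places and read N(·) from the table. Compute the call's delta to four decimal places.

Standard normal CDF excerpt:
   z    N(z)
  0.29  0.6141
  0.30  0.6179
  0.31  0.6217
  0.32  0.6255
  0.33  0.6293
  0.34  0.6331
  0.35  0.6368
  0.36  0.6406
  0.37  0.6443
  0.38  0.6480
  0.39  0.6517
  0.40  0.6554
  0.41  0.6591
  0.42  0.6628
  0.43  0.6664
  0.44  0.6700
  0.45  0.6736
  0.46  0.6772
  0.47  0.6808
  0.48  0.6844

T = 0.75;  σ√T = 0.2598
d₁ = [ln(480/470) + (0.059 + ½·0.3²)·0.75] / (σ√T) = (0.0211 + 0.0780) / 0.2598 = 0.3813 ≈ 0.38
N(d₁) = N(0.38) = 0.6480
Δ_call = N(d₁) = 0.6480

0.6480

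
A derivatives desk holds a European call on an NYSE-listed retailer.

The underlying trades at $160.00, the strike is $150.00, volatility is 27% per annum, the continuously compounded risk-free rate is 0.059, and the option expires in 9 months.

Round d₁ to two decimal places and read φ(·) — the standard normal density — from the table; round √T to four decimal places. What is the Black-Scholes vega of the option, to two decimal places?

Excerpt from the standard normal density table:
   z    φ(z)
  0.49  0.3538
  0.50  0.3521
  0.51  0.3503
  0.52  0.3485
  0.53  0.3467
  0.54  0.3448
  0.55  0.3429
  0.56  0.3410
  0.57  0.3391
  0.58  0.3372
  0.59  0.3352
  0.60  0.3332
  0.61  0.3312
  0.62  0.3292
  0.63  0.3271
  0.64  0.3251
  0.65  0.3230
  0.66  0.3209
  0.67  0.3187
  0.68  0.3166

σ√T = 0.27·√0.75 = 0.2338
ln(S/K) + (r + σ²/2)T = ln(160/150) + (0.059 + 0.27²/2)·0.75 = 0.0645 + 0.0716 = 0.1361
d₁ = 0.1361 / 0.2338 = 0.5822 → 0.58
√T = √0.75 = 0.8660
φ(d₁) = φ(0.58) = 0.3372
vega = S·φ(d₁)·√T = 160·0.3372·0.8660 = 46.7224
(The put has the same vega.)

46.72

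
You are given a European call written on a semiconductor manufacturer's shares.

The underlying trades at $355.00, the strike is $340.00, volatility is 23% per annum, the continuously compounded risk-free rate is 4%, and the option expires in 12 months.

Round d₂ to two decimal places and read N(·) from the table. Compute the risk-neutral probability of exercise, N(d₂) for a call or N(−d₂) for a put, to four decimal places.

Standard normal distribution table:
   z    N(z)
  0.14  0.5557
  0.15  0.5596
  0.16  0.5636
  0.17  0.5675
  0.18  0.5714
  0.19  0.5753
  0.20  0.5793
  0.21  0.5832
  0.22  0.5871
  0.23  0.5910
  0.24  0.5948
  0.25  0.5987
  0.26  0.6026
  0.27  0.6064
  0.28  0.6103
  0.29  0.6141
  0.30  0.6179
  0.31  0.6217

σ√T = 0.23 × 1.0000 = 0.2300
ln(S/K) + (r + σ²/2)T = ln(355/340) + (0.04 + 0.23²/2)·1 = 0.0432 + 0.0665 = 0.1096
d₁ = 0.1096 / 0.2300 = 0.4766 ≈ 0.48
d₂ = d₁ − σ√T = 0.4766 − 0.2300 = 0.2466 ≈ 0.25
Pr(exercise) under Q = N(d₂) = 0.5987

0.5987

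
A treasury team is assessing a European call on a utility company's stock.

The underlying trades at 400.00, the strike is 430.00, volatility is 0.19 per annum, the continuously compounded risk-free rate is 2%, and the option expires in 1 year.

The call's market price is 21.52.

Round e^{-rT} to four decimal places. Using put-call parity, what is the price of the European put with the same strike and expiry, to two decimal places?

e^(−rT) = e^(−0.02·1) = 0.9802
Put-call parity: C − P = S − K·e^(−rT) = 400 − 430·0.9802 = 400 − 421.4860 = -21.4860
P = C − (C − P) = 21.52 − (-21.4860) = 43.0060

43.01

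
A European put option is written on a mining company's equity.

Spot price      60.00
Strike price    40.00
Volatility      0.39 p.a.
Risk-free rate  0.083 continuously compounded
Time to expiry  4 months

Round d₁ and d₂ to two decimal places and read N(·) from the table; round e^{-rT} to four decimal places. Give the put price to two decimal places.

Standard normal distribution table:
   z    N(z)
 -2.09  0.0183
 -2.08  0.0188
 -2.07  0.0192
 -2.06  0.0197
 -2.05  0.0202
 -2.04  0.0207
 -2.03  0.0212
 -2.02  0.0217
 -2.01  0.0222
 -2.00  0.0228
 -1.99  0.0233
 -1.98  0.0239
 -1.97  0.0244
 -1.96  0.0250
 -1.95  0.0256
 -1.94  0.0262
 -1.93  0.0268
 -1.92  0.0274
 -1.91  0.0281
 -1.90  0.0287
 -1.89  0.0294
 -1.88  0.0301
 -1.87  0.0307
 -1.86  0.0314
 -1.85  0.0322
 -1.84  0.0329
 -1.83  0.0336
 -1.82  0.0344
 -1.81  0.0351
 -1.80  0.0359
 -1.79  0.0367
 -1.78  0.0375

σ√T = 0.39 × 0.5774 = 0.2252
d₁ = [ln(60/40) + (0.083 + 0.39²/2)·0.3333] / 0.2252 = [0.4055 + 0.0530] / 0.2252 = 2.0362 → 2.04
d₂ = d₁ − σ√T = 2.0362 − 0.2252 = 1.8110 → 1.81
e^(−rT) = e^(−0.083·0.3333) = 0.9727
N(−d₂) = N(-1.81) = 0.0351;  N(−d₁) = N(-2.04) = 0.0207
P = 40·0.9727·0.0351 − 60·0.0207 = 1.3657 − 1.2420 = 0.1237

0.12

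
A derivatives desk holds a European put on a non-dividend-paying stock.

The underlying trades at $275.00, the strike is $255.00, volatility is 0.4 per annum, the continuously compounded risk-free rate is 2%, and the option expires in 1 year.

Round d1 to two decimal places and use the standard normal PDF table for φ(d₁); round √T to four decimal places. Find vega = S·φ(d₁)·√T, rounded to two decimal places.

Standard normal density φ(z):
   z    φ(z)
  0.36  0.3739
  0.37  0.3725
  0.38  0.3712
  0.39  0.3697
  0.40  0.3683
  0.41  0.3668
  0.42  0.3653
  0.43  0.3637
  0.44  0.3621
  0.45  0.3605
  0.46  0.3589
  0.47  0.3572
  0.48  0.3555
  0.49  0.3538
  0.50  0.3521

99.58

T = 1;  σ√T = 0.4000
d₁ = [ln(275/255) + (0.02 + 0.4²/2)·1] / 0.4000 = [0.0755 + 0.1000] / 0.4000 = 0.4388 → 0.44
√T = √1 = 1.0000
φ(d₁) = φ(0.44) = 0.3621
vega = S·φ(d₁)·√T = 275·0.3621·1.0000 = 99.5775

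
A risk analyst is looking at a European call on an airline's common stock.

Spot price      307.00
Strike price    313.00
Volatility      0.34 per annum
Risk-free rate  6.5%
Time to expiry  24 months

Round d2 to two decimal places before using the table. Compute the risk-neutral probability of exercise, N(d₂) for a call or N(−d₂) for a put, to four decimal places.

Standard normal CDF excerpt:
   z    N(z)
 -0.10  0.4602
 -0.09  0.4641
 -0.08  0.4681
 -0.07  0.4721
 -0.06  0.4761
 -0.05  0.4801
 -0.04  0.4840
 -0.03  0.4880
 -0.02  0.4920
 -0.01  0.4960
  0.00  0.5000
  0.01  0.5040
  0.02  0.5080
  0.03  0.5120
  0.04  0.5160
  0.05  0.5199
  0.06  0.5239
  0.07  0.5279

σ√T = 0.34·√2 = 0.4808
d₁ = [ln(307/313) + (0.065 + 0.34²/2)·2] / 0.4808 = [-0.0194 + 0.2456] / 0.4808 = 0.4705 ≈ 0.47
d₂ = d₁ − σ√T = 0.4705 − 0.4808 = -0.0103 ≈ -0.01
Pr(exercise) under Q = N(d₂) = 0.4960

0.4960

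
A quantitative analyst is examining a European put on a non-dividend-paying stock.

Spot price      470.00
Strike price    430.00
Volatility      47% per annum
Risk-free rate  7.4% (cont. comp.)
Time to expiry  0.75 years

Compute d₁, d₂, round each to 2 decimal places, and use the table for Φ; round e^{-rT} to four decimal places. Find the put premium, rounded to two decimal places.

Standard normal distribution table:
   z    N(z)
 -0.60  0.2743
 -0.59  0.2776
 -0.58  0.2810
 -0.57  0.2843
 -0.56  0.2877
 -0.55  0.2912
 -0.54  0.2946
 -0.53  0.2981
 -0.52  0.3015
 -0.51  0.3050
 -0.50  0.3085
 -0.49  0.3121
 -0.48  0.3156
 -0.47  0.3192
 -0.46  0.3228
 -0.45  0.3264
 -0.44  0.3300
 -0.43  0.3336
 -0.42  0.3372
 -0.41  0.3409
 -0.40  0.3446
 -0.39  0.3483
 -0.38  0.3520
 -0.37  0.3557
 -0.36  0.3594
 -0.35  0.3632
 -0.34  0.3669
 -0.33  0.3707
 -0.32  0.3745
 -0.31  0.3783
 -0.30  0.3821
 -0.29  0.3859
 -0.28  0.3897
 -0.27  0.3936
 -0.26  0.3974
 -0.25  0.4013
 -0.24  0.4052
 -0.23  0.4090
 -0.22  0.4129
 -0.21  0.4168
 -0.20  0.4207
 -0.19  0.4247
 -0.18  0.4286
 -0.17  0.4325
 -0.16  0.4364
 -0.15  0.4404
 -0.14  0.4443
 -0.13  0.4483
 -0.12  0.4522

43.93

T = 0.75;  σ√T = 0.4070
d₁ = [ln(470/430) + (0.074 + 0.47²/2)·0.75] / 0.4070 = [0.0889 + 0.1383] / 0.4070 = 0.5584 which rounds to 0.56
d₂ = d₁ − σ√T = 0.5584 − 0.4070 = 0.1514 which rounds to 0.15
e^(−rT) = e^(−0.074·0.75) = 0.9460
N(−d₂) = N(-0.15) = 0.4404;  N(−d₁) = N(-0.56) = 0.2877
P = 430·0.9460·0.4404 − 470·0.2877 = 179.1459 − 135.2190 = 43.9269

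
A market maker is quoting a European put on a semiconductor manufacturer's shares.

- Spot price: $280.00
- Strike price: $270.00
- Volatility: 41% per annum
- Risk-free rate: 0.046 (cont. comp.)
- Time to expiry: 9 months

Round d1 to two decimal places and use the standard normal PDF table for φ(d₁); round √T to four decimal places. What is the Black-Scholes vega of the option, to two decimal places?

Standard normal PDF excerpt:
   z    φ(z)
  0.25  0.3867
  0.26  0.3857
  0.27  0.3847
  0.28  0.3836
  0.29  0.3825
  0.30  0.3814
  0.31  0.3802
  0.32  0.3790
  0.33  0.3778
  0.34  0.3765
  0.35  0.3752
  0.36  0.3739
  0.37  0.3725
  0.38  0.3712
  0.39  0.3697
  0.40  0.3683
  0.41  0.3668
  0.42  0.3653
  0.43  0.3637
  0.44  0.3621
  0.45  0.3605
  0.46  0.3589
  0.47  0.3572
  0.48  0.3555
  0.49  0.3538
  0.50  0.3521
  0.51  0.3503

T = 0.75;  σ√T = 0.3551
d₁ = [ln(280/270) + (0.046 + 0.41²/2)·0.75] / 0.3551 = [0.0364 + 0.0975] / 0.3551 = 0.3771 ≈ 0.38
√T = √0.75 = 0.8660
φ(d₁) = φ(0.38) = 0.3712
vega = S·φ(d₁)·√T = 280·0.3712·0.8660 = 90.0086
(The call has the same vega.)

90.01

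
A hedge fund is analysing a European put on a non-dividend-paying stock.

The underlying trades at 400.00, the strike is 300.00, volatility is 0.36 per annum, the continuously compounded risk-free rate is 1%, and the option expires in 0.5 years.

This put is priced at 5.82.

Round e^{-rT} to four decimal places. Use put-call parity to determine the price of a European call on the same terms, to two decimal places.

e^(−rT) = e^(−0.01·0.5) = 0.9950
Put-call parity: C − P = S − K·e^(−rT) = 400 − 300·0.9950 = 400 − 298.5000 = 101.5000
C = P + (C − P) = 5.82 + (101.5000) = 107.3200

107.32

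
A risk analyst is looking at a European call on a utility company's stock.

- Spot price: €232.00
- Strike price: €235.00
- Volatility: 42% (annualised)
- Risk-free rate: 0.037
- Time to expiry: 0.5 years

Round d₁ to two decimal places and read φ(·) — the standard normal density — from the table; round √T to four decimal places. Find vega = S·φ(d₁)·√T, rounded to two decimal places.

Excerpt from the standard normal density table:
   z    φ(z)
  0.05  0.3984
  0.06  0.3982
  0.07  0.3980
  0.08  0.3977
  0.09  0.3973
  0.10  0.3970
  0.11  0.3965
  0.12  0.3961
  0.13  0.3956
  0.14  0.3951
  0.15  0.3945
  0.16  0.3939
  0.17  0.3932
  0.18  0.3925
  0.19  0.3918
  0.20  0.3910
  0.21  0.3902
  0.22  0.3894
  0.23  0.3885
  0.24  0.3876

64.50

σ√T = 0.42·√0.5 = 0.2970
d₁ = [ln(232/235) + (0.037 + ½·0.42²)·0.5] / (σ√T) = (-0.0128 + 0.0626) / 0.2970 = 0.1675 which rounds to 0.17
√T = √0.5 = 0.7071
φ(d₁) = φ(0.17) = 0.3932
vega = S·φ(d₁)·√T = 232·0.3932·0.7071 = 64.5034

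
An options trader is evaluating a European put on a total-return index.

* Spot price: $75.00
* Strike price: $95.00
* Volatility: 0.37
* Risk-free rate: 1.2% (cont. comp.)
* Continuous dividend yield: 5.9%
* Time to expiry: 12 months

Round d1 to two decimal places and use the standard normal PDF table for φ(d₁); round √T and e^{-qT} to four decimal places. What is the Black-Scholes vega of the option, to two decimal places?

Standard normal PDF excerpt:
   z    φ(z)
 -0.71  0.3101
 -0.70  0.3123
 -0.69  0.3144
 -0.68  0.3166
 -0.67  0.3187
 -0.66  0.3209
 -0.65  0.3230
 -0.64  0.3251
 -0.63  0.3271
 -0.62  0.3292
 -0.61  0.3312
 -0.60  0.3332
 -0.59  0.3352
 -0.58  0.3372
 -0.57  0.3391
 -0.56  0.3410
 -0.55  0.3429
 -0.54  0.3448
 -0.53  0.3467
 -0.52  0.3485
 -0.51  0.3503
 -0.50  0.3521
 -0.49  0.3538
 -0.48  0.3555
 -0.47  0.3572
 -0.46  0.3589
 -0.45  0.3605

23.84

T = 1;  σ√T = 0.3700
ln(S/K) + (r − q + σ²/2)T = ln(75/95) + (0.012 − 0.059 + 0.37²/2)·1 = -0.2364 + 0.0214 = -0.2149
d₁ = -0.2149 / 0.3700 = -0.5809 ≈ -0.58
√T = √1 = 1.0000
φ(d₁) = φ(-0.58) = 0.3372
exp(−qT) = exp(−0.059·1) = 0.9427
vega = S·exp(−qT)·φ(d₁)·√T = 75·0.9427·0.3372·1.0000 = 23.8409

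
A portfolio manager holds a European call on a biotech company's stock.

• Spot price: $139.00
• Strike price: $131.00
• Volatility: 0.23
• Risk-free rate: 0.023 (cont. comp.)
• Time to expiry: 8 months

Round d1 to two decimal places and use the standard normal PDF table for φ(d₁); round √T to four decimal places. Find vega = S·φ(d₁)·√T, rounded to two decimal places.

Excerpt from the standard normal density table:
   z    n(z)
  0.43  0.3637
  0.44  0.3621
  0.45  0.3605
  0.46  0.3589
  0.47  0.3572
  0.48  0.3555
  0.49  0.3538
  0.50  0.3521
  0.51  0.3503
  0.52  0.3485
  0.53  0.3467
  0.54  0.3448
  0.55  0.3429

T = 0.6667;  σ√T = 0.1878
d₁ = [ln(139/131) + (0.023 + 0.23²/2)·0.6667] / 0.1878 = [0.0593 + 0.0330] / 0.1878 = 0.4912 ⇒ 0.49
√T = √0.6667 = 0.8165
φ(d₁) = φ(0.49) = 0.3538
vega = S·φ(d₁)·√T = 139·0.3538·0.8165 = 40.1540

40.15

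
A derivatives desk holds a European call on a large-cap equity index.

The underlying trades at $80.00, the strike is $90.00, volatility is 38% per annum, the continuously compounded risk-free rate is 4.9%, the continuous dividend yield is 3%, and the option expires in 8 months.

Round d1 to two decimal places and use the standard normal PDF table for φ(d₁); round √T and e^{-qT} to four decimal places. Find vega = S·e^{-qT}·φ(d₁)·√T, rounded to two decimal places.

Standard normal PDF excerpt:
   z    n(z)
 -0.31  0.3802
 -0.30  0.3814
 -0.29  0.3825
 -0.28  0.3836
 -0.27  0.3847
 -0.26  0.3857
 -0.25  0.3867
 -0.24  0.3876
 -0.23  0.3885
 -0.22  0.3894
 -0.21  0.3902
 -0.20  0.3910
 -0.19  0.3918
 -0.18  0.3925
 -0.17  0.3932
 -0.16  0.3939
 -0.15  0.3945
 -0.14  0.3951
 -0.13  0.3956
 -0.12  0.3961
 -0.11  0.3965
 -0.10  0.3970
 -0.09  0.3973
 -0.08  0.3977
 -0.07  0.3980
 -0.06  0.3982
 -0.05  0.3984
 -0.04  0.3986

T = 0.6667;  σ√T = 0.3103
d₁ = [ln(80/90) + (0.049 − 0.03 + 0.38²/2)·0.6667] / 0.3103 = [-0.1178 + 0.0608] / 0.3103 = -0.1837 ≈ -0.18
√T = √0.6667 = 0.8165
φ(d₁) = φ(-0.18) = 0.3925
exp(−qT) = exp(−0.03·0.6667) = 0.9802
vega = S·exp(−qT)·φ(d₁)·√T = 80·0.9802·0.3925·0.8165 = 25.1305

25.13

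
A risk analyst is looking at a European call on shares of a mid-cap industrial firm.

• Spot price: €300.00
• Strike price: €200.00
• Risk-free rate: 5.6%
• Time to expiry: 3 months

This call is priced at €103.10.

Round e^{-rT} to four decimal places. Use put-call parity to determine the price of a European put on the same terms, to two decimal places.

€0.32

exp(−rT) = exp(−0.056·0.25) = 0.9861
Put-call parity: C − P = S − K·e^(−rT) = 300 − 200·0.9861 = 300 − 197.2200 = 102.7800
P = C − (C − P) = 103.10 − (102.7800) = 0.3200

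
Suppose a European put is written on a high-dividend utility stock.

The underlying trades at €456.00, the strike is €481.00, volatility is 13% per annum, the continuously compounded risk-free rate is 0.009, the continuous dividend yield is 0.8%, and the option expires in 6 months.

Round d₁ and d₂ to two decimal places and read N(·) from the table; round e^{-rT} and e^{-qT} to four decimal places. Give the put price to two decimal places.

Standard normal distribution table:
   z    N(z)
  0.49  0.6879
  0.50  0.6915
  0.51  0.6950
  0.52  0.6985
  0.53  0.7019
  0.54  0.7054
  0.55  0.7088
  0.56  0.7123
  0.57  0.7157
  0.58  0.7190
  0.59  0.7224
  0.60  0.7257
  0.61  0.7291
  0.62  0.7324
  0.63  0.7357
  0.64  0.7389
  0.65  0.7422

€31.91

σ√T = 0.13 × 0.7071 = 0.0919
d₁ = [ln(456/481) + (0.009 − 0.008 + ½·0.13²)·0.5] / (σ√T) = (-0.0534 + 0.0047) / 0.0919 = -0.5292 which rounds to -0.53
d₂ = -0.5292 − 0.0919 = -0.6212 which rounds to -0.62
exp(−qT) = exp(−0.008·0.5) = 0.9960;  exp(−rT) = exp(−0.009·0.5) = 0.9955
N(−d₂) = N(0.62) = 0.7324;  N(−d₁) = N(0.53) = 0.7019
P = 481·0.9955·0.7324 − 456·0.9960·0.7019 = 350.6991 − 318.7861 = 31.9130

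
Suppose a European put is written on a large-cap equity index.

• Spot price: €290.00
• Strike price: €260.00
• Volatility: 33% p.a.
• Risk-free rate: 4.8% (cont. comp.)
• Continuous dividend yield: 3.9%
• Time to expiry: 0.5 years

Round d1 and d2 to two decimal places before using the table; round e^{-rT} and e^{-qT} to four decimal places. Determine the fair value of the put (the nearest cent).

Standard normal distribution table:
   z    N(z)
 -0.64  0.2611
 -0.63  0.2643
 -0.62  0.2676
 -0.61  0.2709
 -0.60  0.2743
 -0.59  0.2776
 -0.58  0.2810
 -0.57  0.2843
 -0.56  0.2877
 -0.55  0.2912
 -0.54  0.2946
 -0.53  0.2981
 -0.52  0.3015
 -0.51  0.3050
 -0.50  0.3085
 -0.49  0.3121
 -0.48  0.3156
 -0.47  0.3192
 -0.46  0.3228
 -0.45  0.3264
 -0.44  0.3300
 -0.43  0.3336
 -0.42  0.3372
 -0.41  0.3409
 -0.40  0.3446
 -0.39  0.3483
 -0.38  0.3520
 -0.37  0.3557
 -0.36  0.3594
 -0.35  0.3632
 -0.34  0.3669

T = 0.5;  σ√T = 0.2333
d₁ = [ln(290/260) + (0.048 − 0.039 + 0.33²/2)·0.5] / 0.2333 = [0.1092 + 0.0317] / 0.2333 = 0.6039 which rounds to 0.60
d₂ = d₁ − σ√T = 0.6039 − 0.2333 = 0.3706 which rounds to 0.37
exp(−qT) = exp(−0.039·0.5) = 0.9807;  exp(−rT) = exp(−0.048·0.5) = 0.9763
N(−d₂) = N(-0.37) = 0.3557;  N(−d₁) = N(-0.60) = 0.2743
P = 260·0.9763·0.3557 − 290·0.9807·0.2743 = 90.2902 − 78.0117 = 12.2784

€12.28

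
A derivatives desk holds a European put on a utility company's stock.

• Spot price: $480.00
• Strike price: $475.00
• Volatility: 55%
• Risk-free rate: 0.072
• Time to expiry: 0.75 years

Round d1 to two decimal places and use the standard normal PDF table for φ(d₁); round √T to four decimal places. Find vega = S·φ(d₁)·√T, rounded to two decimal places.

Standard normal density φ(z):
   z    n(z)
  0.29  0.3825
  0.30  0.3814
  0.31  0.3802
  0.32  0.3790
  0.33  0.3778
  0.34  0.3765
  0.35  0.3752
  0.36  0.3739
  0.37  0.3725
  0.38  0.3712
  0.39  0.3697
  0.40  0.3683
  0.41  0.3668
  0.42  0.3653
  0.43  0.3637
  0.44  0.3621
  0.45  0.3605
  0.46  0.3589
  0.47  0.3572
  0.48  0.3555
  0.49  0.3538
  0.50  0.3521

154.84

σ√T = 0.55 × 0.8660 = 0.4763
d₁ = [ln(480/475) + (0.072 + 0.55²/2)·0.75] / 0.4763 = [0.0105 + 0.1674] / 0.4763 = 0.3735 ≈ 0.37
√T = √0.75 = 0.8660
φ(d₁) = φ(0.37) = 0.3725
vega = S·φ(d₁)·√T = 480·0.3725·0.8660 = 154.8408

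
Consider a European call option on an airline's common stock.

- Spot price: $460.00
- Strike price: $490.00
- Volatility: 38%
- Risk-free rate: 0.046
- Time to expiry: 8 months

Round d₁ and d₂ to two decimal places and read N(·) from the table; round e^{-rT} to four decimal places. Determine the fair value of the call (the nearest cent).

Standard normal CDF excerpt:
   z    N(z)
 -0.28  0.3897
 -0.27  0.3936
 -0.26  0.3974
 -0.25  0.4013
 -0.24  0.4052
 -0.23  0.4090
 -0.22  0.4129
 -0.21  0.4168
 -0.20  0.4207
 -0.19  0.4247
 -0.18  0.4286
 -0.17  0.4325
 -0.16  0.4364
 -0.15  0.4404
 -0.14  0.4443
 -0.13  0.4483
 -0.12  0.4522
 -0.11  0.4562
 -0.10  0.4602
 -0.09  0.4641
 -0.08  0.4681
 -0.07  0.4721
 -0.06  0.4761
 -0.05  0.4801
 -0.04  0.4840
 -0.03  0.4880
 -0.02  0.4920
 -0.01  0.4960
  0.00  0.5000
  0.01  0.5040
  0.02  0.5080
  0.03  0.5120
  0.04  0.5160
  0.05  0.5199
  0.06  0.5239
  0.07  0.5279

$50.31

T = 0.6667;  σ√T = 0.3103
d₁ = [ln(460/490) + (0.046 + 0.38²/2)·0.6667] / 0.3103 = [-0.0632 + 0.0788] / 0.3103 = 0.0503 ⇒ 0.05
d₂ = d₁ − σ√T = 0.0503 − 0.3103 = -0.2599 ⇒ -0.26
exp(−rT) = exp(−0.046·0.6667) = 0.9698
C = 460·N(0.05) − 490·0.9698·N(-0.26) = 460·0.5199 − 490·0.9698·0.3974 = 239.1540 − 188.8453 = 50.3087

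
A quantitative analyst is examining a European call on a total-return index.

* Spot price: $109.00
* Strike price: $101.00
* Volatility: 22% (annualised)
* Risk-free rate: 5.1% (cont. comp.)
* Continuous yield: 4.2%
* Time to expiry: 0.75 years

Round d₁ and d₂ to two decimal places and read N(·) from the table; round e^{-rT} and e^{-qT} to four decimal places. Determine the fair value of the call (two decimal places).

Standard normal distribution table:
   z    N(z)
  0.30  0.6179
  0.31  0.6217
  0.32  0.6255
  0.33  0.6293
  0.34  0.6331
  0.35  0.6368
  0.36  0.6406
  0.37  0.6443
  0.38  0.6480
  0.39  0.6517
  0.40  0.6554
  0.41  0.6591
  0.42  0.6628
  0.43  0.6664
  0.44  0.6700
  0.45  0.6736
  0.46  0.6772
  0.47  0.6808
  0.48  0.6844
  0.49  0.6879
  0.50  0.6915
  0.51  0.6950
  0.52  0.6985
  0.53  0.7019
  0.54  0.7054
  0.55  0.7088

$12.59

σ√T = 0.22·√0.75 = 0.1905
d₁ = [ln(109/101) + (0.051 − 0.042 + 0.22²/2)·0.75] / 0.1905 = [0.0762 + 0.0249] / 0.1905 = 0.5308 which rounds to 0.53
d₂ = d₁ − σ√T = 0.5308 − 0.1905 = 0.3403 which rounds to 0.34
e^(−qT) = e^(−0.042·0.75) = 0.9690;  e^(−rT) = e^(−0.051·0.75) = 0.9625
N(d₁) = N(0.53) = 0.7019;  N(d₂) = N(0.34) = 0.6331
C = 109·0.9690·0.7019 − 101·0.9625·0.6331 = 74.1354 − 61.5452 = 12.5901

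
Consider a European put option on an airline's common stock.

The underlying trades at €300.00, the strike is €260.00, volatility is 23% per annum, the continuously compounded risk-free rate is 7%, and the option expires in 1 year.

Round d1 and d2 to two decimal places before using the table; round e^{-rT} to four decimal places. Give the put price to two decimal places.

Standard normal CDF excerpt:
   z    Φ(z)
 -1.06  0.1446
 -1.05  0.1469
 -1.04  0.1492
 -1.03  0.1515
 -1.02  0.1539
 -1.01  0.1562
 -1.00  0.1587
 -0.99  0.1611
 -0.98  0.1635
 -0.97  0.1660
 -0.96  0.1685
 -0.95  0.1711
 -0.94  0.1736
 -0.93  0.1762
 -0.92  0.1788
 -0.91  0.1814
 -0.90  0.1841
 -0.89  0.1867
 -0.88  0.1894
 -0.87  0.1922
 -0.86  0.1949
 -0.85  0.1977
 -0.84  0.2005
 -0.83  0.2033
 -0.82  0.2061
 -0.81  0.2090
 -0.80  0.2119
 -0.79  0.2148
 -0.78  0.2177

σ√T = 0.23 × 1.0000 = 0.2300
ln(S/K) + (r + σ²/2)T = ln(300/260) + (0.07 + 0.23²/2)·1 = 0.1431 + 0.0965 = 0.2396
d₁ = 0.2396 / 0.2300 = 1.0415 ≈ 1.04
d₂ = d₁ − σ√T = 1.0415 − 0.2300 = 0.8115 ≈ 0.81
exp(−rT) = exp(−0.07·1) = 0.9324
N(−d₂) = N(-0.81) = 0.2090;  N(−d₁) = N(-1.04) = 0.1492
P = 260·0.9324·0.2090 − 300·0.1492 = 50.6666 − 44.7600 = 5.9066

€5.91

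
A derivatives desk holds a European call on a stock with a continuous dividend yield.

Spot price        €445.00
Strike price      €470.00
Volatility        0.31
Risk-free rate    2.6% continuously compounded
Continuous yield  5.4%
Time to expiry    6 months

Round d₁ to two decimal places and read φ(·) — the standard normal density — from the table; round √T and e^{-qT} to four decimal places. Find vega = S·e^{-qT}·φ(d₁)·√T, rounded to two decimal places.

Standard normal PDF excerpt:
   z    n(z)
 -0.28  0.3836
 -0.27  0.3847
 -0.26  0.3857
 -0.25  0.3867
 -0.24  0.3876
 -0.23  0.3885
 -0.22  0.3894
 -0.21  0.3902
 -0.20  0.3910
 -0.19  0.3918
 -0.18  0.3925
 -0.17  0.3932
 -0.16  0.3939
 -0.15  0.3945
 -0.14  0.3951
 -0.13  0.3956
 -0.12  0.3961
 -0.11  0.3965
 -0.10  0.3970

119.76

T = 0.5;  σ√T = 0.2192
d₁ = [ln(445/470) + (0.026 − 0.054 + ½·0.31²)·0.5] / (σ√T) = (-0.0547 + 0.0100) / 0.2192 = -0.2036 which rounds to -0.20
√T = √0.5 = 0.7071
φ(d₁) = φ(-0.20) = 0.3910
e^(−qT) = e^(−0.054·0.5) = 0.9734
vega = S·e^(−qT)·φ(d₁)·√T = 445·0.9734·0.3910·0.7071 = 119.7592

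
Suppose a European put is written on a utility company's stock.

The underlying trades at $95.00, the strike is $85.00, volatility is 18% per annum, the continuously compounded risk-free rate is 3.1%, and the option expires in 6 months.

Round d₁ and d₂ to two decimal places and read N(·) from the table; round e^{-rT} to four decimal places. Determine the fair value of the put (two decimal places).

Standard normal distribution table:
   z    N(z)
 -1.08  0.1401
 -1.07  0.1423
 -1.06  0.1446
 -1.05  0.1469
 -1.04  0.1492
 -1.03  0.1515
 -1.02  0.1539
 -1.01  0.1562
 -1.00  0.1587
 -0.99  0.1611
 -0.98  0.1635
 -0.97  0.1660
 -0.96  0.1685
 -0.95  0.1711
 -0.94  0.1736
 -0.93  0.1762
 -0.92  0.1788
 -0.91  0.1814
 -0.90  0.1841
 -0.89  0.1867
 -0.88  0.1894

σ√T = 0.18 × 0.7071 = 0.1273
ln(S/K) + (r + σ²/2)T = ln(95/85) + (0.031 + 0.18²/2)·0.5 = 0.1112 + 0.0236 = 0.1348
d₁ = 0.1348 / 0.1273 = 1.0593 → 1.06
d₂ = d₁ − σ√T = 1.0593 − 0.1273 = 0.9320 → 0.93
exp(−rT) = exp(−0.031·0.5) = 0.9846
P = 85·0.9846·N(-0.93) − 95·N(-1.06) = 85·0.9846·0.1762 − 95·0.1446 = 14.7464 − 13.7370 = 1.0094

$1.01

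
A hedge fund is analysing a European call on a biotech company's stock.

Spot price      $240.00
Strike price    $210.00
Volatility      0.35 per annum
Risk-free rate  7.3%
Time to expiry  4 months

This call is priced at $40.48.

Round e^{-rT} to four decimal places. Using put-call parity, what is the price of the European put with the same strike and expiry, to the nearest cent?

exp(−rT) = exp(−0.073·0.3333) = 0.9760
Put-call parity: C − P = S − K·e^(−rT) = 240 − 210·0.9760 = 240 − 204.9600 = 35.0400
P = C − (C − P) = 40.48 − (35.0400) = 5.4400

$5.44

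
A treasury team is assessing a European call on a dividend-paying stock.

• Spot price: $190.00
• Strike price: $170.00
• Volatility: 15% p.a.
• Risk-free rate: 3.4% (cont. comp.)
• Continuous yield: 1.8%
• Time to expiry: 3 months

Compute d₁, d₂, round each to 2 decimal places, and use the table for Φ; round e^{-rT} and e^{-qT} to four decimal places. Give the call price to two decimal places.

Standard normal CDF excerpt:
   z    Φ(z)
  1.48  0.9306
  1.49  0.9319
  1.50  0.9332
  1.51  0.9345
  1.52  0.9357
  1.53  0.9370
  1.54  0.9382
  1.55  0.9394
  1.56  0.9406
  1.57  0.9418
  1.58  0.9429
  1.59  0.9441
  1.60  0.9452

$20.84

T = 0.25;  σ√T = 0.0750
d₁ = [ln(190/170) + (0.034 − 0.018 + ½·0.15²)·0.25] / (σ√T) = (0.1112 + 0.0068) / 0.0750 = 1.5738 ≈ 1.57
d₂ = 1.5738 − 0.0750 = 1.4988 ≈ 1.50
e^(−qT) = e^(−0.018·0.25) = 0.9955;  e^(−rT) = e^(−0.034·0.25) = 0.9915
N(d₁) = N(1.57) = 0.9418;  N(d₂) = N(1.50) = 0.9332
C = 190·0.9955·0.9418 − 170·0.9915·0.9332 = 178.1368 − 157.2955 = 20.8412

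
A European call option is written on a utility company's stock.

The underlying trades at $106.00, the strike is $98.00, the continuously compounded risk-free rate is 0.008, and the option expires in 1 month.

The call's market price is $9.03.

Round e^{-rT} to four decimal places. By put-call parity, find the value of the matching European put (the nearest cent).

exp(−rT) = exp(−0.008·0.08333) = 0.9993
Put-call parity: C − P = S − K·e^(−rT) = 106 − 98·0.9993 = 106 − 97.9314 = 8.0686
P = C − (C − P) = 9.03 − (8.0686) = 0.9614

$0.96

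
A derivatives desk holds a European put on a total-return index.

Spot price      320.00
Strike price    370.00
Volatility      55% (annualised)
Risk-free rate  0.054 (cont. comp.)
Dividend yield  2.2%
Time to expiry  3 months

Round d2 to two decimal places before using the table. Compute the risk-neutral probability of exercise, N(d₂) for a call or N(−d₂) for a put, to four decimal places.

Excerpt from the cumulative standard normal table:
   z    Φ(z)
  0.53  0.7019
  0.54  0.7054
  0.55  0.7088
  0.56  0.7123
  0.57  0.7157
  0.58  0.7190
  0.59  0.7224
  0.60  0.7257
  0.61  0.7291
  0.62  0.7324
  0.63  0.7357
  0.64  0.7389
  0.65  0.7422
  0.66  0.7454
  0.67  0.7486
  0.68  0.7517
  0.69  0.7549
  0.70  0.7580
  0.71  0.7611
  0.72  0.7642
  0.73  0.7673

σ√T = 0.55 × 0.5000 = 0.2750
d₁ = [ln(320/370) + (0.054 − 0.022 + ½·0.55²)·0.25] / (σ√T) = (-0.1452 + 0.0458) / 0.2750 = -0.3613 which rounds to -0.36
d₂ = -0.3613 − 0.2750 = -0.6363 which rounds to -0.64
Risk-neutral Pr[S_T < K] = N(−d₂) = N(0.64) = 0.7389

0.7389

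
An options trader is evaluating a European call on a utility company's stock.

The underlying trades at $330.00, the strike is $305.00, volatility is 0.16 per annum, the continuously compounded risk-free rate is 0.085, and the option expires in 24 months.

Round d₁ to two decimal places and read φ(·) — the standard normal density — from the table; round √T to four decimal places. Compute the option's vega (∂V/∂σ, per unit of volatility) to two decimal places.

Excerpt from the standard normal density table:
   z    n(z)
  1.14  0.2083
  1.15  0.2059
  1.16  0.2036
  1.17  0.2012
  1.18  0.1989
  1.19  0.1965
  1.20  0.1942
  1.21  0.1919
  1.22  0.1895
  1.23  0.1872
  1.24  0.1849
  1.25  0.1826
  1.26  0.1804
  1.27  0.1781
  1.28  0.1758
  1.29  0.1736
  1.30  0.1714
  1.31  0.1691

89.56

σ√T = 0.16 × 1.4142 = 0.2263
d₁ = [ln(330/305) + (0.085 + 0.16²/2)·2] / 0.2263 = [0.0788 + 0.1956] / 0.2263 = 1.2126 ≈ 1.21
√T = √2 = 1.4142
φ(d₁) = φ(1.21) = 0.1919
vega = S·φ(d₁)·√T = 330·0.1919·1.4142 = 89.5570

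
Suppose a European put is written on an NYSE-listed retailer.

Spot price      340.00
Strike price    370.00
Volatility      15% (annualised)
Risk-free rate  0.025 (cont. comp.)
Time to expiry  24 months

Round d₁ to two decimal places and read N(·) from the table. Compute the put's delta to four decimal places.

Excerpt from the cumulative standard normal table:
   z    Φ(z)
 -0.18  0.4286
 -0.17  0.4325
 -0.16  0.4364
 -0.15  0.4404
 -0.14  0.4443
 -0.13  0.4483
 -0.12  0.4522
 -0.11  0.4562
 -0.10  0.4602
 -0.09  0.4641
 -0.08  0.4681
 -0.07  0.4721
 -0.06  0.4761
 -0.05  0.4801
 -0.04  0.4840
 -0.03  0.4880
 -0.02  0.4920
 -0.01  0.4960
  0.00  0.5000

σ√T = 0.15·√2 = 0.2121
d₁ = [ln(340/370) + (0.025 + 0.15²/2)·2] / 0.2121 = [-0.0846 + 0.0725] / 0.2121 = -0.0568 → -0.06
N(d₁) = N(-0.06) = 0.4761
Δ_put = N(d₁) − 1 = 0.4761 − 1 = -0.5239

-0.5239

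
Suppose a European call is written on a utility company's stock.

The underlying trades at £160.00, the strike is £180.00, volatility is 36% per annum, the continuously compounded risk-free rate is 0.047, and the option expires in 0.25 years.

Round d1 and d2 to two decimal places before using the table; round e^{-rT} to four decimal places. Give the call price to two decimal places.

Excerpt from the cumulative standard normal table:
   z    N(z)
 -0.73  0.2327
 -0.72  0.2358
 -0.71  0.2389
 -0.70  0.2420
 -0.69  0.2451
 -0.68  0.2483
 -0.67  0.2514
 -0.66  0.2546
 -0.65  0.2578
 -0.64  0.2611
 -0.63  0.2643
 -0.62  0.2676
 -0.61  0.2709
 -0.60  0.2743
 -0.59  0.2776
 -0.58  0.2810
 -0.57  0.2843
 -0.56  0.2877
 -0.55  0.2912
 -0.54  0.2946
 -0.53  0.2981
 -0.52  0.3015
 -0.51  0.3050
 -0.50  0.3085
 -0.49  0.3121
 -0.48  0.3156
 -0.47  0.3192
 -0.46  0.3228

T = 0.25;  σ√T = 0.1800
d₁ = [ln(160/180) + (0.047 + 0.36²/2)·0.25] / 0.1800 = [-0.1178 + 0.0279] / 0.1800 = -0.4991 which rounds to -0.50
d₂ = d₁ − σ√T = -0.4991 − 0.1800 = -0.6791 which rounds to -0.68
exp(−rT) = exp(−0.047·0.25) = 0.9883
C = 160·N(-0.50) − 180·0.9883·N(-0.68) = 160·0.3085 − 180·0.9883·0.2483 = 49.3600 − 44.1711 = 5.1889

£5.19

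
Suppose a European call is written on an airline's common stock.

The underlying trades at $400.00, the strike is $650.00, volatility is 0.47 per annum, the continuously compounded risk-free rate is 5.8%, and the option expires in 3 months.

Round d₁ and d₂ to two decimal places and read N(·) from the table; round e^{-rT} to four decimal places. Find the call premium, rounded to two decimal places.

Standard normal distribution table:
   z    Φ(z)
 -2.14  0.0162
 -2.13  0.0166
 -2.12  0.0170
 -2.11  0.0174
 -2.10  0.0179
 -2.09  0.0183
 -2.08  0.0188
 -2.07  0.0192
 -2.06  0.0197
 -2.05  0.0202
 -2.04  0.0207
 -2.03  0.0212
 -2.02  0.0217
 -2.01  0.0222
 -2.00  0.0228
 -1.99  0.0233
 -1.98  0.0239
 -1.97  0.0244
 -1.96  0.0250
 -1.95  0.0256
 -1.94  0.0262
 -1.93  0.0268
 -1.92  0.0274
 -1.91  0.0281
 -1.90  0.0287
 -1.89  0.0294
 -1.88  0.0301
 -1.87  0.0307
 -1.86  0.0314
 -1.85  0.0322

$0.87

σ√T = 0.47·√0.25 = 0.2350
d₁ = [ln(400/650) + (0.058 + 0.47²/2)·0.25] / 0.2350 = [-0.4855 + 0.0421] / 0.2350 = -1.8868 → -1.89
d₂ = d₁ − σ√T = -1.8868 − 0.2350 = -2.1218 → -2.12
exp(−rT) = exp(−0.058·0.25) = 0.9856
N(d₁) = N(-1.89) = 0.0294;  N(d₂) = N(-2.12) = 0.0170
C = 400·0.0294 − 650·0.9856·0.0170 = 11.7600 − 10.8909 = 0.8691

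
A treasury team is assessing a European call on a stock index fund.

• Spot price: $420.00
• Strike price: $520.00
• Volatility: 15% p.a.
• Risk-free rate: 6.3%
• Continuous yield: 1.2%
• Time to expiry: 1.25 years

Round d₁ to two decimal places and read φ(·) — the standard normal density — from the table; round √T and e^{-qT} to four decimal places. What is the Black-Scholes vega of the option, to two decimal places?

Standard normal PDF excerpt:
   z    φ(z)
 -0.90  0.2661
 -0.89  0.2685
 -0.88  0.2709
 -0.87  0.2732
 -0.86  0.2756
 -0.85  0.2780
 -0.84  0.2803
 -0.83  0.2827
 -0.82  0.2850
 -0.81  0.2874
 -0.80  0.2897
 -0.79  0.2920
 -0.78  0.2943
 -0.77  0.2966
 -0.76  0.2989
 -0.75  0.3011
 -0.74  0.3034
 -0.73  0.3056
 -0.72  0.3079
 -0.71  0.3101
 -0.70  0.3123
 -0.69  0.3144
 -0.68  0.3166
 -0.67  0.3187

132.94

σ√T = 0.15·√1.25 = 0.1677
d₁ = [ln(420/520) + (0.063 − 0.012 + ½·0.15²)·1.25] / (σ√T) = (-0.2136 + 0.0778) / 0.1677 = -0.8095 which rounds to -0.81
√T = √1.25 = 1.1180
φ(d₁) = φ(-0.81) = 0.2874
exp(−qT) = exp(−0.012·1.25) = 0.9851
vega = S·exp(−qT)·φ(d₁)·√T = 420·0.9851·0.2874·1.1180 = 132.9408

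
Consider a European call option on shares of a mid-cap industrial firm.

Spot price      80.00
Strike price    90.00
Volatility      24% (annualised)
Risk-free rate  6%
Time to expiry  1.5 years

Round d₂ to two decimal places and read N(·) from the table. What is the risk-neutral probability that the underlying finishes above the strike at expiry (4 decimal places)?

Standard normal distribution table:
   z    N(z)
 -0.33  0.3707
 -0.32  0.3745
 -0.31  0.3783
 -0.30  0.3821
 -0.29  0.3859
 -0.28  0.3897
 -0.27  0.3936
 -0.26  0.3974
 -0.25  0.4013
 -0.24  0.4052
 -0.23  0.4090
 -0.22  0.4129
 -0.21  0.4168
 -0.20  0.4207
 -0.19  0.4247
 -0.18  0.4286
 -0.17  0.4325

0.4052

σ√T = 0.24 × 1.2247 = 0.2939
ln(S/K) + (r + σ²/2)T = ln(80/90) + (0.06 + 0.24²/2)·1.5 = -0.1178 + 0.1332 = 0.0154
d₁ = 0.0154 / 0.2939 = 0.0524 which rounds to 0.05
d₂ = d₁ − σ√T = 0.0524 − 0.2939 = -0.2415 which rounds to -0.24
Pr(exercise) under Q = N(d₂) = 0.4052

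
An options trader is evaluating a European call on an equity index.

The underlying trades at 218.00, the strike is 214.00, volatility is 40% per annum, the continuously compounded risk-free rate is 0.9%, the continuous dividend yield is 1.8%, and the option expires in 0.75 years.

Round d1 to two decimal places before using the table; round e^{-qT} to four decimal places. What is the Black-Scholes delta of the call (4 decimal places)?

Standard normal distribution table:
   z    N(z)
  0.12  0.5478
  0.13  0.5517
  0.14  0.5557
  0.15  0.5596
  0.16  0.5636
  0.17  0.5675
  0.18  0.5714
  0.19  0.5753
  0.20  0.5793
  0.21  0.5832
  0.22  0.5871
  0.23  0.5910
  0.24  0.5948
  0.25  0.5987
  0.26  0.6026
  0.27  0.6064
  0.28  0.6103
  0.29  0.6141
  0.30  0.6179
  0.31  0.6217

0.5754

σ√T = 0.4 × 0.8660 = 0.3464
ln(S/K) + (r − q + σ²/2)T = ln(218/214) + (0.009 − 0.018 + 0.4²/2)·0.75 = 0.0185 + 0.0533 = 0.0718
d₁ = 0.0718 / 0.3464 = 0.2072 ⇒ 0.21
N(d₁) = N(0.21) = 0.5832
Δ_call = e^(−qT)·N(d₁) = 0.9866·0.5832 = 0.5754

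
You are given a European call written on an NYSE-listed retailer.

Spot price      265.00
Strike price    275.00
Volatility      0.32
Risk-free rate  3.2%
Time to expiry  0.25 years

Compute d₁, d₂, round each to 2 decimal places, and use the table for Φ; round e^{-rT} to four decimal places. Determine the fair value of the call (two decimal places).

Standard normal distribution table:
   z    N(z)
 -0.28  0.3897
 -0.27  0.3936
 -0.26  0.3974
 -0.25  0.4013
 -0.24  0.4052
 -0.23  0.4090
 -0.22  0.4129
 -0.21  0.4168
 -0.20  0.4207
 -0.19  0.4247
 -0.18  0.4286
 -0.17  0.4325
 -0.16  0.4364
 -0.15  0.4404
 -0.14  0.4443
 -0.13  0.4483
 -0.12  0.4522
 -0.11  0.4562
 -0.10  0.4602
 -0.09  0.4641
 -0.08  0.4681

13.54

T = 0.25;  σ√T = 0.1600
d₁ = [ln(265/275) + (0.032 + ½·0.32²)·0.25] / (σ√T) = (-0.0370 + 0.0208) / 0.1600 = -0.1015 which rounds to -0.10
d₂ = -0.1015 − 0.1600 = -0.2615 which rounds to -0.26
exp(−rT) = exp(−0.032·0.25) = 0.9920
C = 265·N(-0.10) − 275·0.9920·N(-0.26) = 265·0.4602 − 275·0.9920·0.3974 = 121.9530 − 108.4107 = 13.5423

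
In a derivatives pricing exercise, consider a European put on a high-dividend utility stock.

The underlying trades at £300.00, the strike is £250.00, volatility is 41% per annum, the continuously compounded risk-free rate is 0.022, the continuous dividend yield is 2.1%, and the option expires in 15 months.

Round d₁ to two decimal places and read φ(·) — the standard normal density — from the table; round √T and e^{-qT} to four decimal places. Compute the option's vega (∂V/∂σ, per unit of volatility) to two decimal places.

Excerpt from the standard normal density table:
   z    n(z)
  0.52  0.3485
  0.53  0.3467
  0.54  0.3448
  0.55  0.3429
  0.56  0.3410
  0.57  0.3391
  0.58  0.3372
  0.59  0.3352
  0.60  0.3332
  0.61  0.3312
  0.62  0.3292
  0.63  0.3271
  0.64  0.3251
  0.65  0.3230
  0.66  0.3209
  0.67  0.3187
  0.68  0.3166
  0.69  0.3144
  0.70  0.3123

σ√T = 0.41 × 1.1180 = 0.4584
ln(S/K) + (r − q + σ²/2)T = ln(300/250) + (0.022 − 0.021 + 0.41²/2)·1.25 = 0.1823 + 0.1063 = 0.2886
d₁ = 0.2886 / 0.4584 = 0.6297 ⇒ 0.63
√T = √1.25 = 1.1180
φ(d₁) = φ(0.63) = 0.3271
exp(−qT) = exp(−0.021·1.25) = 0.9741
vega = S·exp(−qT)·φ(d₁)·√T = 300·0.9741·0.3271·1.1180 = 106.8679

106.87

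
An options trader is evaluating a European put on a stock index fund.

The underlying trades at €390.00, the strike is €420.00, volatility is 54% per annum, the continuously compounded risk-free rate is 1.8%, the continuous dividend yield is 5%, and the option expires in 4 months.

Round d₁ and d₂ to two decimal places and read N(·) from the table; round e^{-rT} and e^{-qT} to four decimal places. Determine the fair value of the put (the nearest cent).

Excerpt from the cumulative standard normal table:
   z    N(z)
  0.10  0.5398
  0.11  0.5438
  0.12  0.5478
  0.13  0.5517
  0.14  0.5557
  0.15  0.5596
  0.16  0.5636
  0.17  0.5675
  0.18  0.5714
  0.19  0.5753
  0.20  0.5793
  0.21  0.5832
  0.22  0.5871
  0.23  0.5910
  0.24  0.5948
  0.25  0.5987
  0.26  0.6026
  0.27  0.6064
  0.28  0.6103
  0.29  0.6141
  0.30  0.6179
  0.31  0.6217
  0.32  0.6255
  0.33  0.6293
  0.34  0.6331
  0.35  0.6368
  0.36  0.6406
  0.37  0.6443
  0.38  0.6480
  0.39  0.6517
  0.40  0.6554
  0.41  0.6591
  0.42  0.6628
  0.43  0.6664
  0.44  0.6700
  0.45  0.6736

σ√T = 0.54 × 0.5774 = 0.3118
d₁ = [ln(390/420) + (0.018 − 0.05 + ½·0.54²)·0.3333] / (σ√T) = (-0.0741 + 0.0379) / 0.3118 = -0.1160 ≈ -0.12
d₂ = -0.1160 − 0.3118 = -0.4278 ≈ -0.43
exp(−qT) = exp(−0.05·0.3333) = 0.9835;  exp(−rT) = exp(−0.018·0.3333) = 0.9940
N(−d₂) = N(0.43) = 0.6664;  N(−d₁) = N(0.12) = 0.5478
P = 420·0.9940·0.6664 − 390·0.9835·0.5478 = 278.2087 − 210.1169 = 68.0918

€68.09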